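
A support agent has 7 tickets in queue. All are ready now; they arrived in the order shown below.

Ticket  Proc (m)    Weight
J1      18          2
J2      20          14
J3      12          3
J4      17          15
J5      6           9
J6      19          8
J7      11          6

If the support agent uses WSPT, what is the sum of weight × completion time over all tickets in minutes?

2370

WSPT (decreasing weight/processing-time ratio): J5 J4 J2 J7 J6 J3 J1.
J5: finishes 6, weight 9, w·C = 54
J4: finishes 23, weight 15, w·C = 345
J2: finishes 43, weight 14, w·C = 602
J7: finishes 54, weight 6, w·C = 324
J6: finishes 73, weight 8, w·C = 584
J3: finishes 85, weight 3, w·C = 255
J1: finishes 103, weight 2, w·C = 206
Sum = 54+345+602+324+584+255+206 = 2370.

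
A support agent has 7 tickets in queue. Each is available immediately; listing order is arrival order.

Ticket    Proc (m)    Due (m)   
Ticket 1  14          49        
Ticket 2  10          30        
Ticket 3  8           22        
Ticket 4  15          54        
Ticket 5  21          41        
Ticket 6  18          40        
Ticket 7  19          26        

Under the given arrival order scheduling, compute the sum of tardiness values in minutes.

162

FIFO (arrival order): Ticket 1 Ticket 2 Ticket 3 Ticket 4 Ticket 5 Ticket 6 Ticket 7.
Ticket 1: 0→14, due 49, tardiness 0
Ticket 2: 14→24, due 30, tardiness 0
Ticket 3: 24→32, due 22, tardiness 10
Ticket 4: 32→47, due 54, tardiness 0
Ticket 5: 47→68, due 41, tardiness 27
Ticket 6: 68→86, due 40, tardiness 46
Ticket 7: 86→105, due 26, tardiness 79
Sum = 0+0+10+0+27+46+79 = 162.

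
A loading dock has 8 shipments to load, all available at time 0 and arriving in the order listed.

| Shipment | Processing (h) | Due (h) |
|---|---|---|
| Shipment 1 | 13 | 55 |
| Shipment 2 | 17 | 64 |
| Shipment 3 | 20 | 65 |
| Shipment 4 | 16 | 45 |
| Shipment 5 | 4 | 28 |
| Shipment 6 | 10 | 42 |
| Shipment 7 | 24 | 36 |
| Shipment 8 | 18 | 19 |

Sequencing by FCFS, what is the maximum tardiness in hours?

FIFO (arrival order): Shipment 1 Shipment 2 Shipment 3 Shipment 4 Shipment 5 Shipment 6 Shipment 7 Shipment 8.
Shipment 1: 0→13, due 55, tardiness 0
Shipment 2: 13→30, due 64, tardiness 0
Shipment 3: 30→50, due 65, tardiness 0
Shipment 4: 50→66, due 45, tardiness 21
Shipment 5: 66→70, due 28, tardiness 42
Shipment 6: 70→80, due 42, tardiness 38
Shipment 7: 80→104, due 36, tardiness 68
Shipment 8: 104→122, due 19, tardiness 103
Maximum = 103.

103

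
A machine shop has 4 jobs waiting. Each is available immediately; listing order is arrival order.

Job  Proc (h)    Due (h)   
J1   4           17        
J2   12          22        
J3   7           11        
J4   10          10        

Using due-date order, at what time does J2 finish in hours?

33

EDD (increasing due date): J4 J3 J1 J2.
J4: 0→10
J3: 10→17
J1: 17→21
J2: 21→33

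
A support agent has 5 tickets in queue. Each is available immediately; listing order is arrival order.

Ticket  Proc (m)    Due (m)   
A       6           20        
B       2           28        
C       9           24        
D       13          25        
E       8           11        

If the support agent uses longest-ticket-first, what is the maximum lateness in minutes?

19

LPT (decreasing processing time): D C E A B.
D: 0→13, due 25, lateness -12
C: 13→22, due 24, lateness -2
E: 22→30, due 11, lateness 19
A: 30→36, due 20, lateness 16
B: 36→38, due 28, lateness 10
Maximum = 19.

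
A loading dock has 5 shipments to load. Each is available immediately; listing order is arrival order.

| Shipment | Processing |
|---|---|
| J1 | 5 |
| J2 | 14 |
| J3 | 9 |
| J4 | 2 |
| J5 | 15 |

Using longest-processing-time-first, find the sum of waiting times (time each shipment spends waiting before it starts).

LPT (decreasing processing time): J5 J2 J3 J1 J4.
J5: waits 0, runs 0→15
J2: waits 15, runs 15→29
J3: waits 29, runs 29→38
J1: waits 38, runs 38→43
J4: waits 43, runs 43→45
Sum = 0+15+29+38+43 = 125.

125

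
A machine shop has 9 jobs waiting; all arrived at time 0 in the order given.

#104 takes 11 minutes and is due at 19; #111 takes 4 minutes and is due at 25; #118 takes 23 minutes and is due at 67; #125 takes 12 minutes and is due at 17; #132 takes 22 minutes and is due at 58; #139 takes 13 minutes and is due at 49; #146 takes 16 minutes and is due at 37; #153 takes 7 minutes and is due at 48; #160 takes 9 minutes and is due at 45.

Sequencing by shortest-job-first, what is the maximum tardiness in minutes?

50

SPT (increasing processing time): #111 #153 #160 #104 #125 #139 #146 #132 #118.
#111: 0→4, due 25, tardiness 0
#153: 4→11, due 48, tardiness 0
#160: 11→20, due 45, tardiness 0
#104: 20→31, due 19, tardiness 12
#125: 31→43, due 17, tardiness 26
#139: 43→56, due 49, tardiness 7
#146: 56→72, due 37, tardiness 35
#132: 72→94, due 58, tardiness 36
#118: 94→117, due 67, tardiness 50
Maximum = 50.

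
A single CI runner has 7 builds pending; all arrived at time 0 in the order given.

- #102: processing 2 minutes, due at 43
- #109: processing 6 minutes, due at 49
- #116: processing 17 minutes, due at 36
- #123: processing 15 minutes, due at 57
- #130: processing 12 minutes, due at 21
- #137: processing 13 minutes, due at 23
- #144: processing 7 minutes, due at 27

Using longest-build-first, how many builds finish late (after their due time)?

LPT (decreasing processing time): #116 #123 #137 #130 #144 #109 #102.
#116: 0→17, due 36, tardiness 0
#123: 17→32, due 57, tardiness 0
#137: 32→45, due 23, tardiness 22
#130: 45→57, due 21, tardiness 36
#144: 57→64, due 27, tardiness 37
#109: 64→70, due 49, tardiness 21
#102: 70→72, due 43, tardiness 29
Late builds: 5.

5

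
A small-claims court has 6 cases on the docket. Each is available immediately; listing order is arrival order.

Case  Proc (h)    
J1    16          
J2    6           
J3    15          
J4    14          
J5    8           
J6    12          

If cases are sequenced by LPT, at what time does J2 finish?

71

LPT (decreasing processing time): J1 J3 J4 J6 J5 J2.
J1: 0→16
J3: 16→31
J4: 31→45
J6: 45→57
J5: 57→65
J2: 65→71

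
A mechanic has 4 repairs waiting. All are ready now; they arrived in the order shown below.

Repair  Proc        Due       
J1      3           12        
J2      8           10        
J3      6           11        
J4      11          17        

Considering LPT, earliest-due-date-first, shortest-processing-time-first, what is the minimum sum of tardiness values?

LPT (decreasing processing time): J4 J2 J3 J1.
J4: 0→11, due 17, tardiness 0
J2: 11→19, due 10, tardiness 9
J3: 19→25, due 11, tardiness 14
J1: 25→28, due 12, tardiness 16
Sum = 0+9+14+16 = 39.
EDD (increasing due date): J2 J3 J1 J4.
J2: 0→8, due 10, tardiness 0
J3: 8→14, due 11, tardiness 3
J1: 14→17, due 12, tardiness 5
J4: 17→28, due 17, tardiness 11
Sum = 0+3+5+11 = 19.
SPT (increasing processing time): J1 J3 J2 J4.
J1: 0→3, due 12, tardiness 0
J3: 3→9, due 11, tardiness 0
J2: 9→17, due 10, tardiness 7
J4: 17→28, due 17, tardiness 11
Sum = 0+0+7+11 = 18.
LPT 39, EDD 19, SPT 18 → minimum 18.

18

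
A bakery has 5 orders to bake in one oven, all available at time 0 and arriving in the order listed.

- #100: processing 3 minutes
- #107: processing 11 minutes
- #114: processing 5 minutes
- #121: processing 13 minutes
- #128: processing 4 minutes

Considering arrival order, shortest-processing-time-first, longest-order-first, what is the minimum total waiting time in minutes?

45

FIFO (arrival order): #100 #107 #114 #121 #128.
#100: waits 0, runs 0→3
#107: waits 3, runs 3→14
#114: waits 14, runs 14→19
#121: waits 19, runs 19→32
#128: waits 32, runs 32→36
Sum = 0+3+14+19+32 = 68.
SPT (increasing processing time): #100 #128 #114 #107 #121.
#100: waits 0, runs 0→3
#128: waits 3, runs 3→7
#114: waits 7, runs 7→12
#107: waits 12, runs 12→23
#121: waits 23, runs 23→36
Sum = 0+3+7+12+23 = 45.
LPT (decreasing processing time): #121 #107 #114 #128 #100.
#121: waits 0, runs 0→13
#107: waits 13, runs 13→24
#114: waits 24, runs 24→29
#128: waits 29, runs 29→33
#100: waits 33, runs 33→36
Sum = 0+13+24+29+33 = 99.
FIFO 68, SPT 45, LPT 99 → minimum 45.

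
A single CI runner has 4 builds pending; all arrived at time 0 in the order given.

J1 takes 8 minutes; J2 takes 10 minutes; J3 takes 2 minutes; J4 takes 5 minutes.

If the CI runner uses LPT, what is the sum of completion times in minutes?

LPT (decreasing processing time): J2 J1 J4 J3.
J2: 0→10
J1: 10→18
J4: 18→23
J3: 23→25
Sum = 10+18+23+25 = 76.

76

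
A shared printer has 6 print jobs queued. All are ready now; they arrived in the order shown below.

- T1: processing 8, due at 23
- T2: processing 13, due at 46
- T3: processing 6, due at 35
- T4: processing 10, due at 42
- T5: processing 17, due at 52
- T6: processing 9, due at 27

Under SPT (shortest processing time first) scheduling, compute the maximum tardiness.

11

SPT (increasing processing time): T3 T1 T6 T4 T2 T5.
T3: 0→6, due 35, tardiness 0
T1: 6→14, due 23, tardiness 0
T6: 14→23, due 27, tardiness 0
T4: 23→33, due 42, tardiness 0
T2: 33→46, due 46, tardiness 0
T5: 46→63, due 52, tardiness 11
Maximum = 11.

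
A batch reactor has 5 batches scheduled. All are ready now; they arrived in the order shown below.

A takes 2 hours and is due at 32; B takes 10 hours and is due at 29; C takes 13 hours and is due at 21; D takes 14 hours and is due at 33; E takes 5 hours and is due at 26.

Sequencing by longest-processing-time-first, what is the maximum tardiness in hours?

LPT (decreasing processing time): D C B E A.
D: 0→14, due 33, tardiness 0
C: 14→27, due 21, tardiness 6
B: 27→37, due 29, tardiness 8
E: 37→42, due 26, tardiness 16
A: 42→44, due 32, tardiness 12
Maximum = 16.

16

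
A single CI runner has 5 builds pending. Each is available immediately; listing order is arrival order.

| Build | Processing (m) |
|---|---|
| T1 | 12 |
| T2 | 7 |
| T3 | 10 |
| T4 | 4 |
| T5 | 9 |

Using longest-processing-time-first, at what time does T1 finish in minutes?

LPT (decreasing processing time): T1 T3 T5 T2 T4.
T1: 0→12

12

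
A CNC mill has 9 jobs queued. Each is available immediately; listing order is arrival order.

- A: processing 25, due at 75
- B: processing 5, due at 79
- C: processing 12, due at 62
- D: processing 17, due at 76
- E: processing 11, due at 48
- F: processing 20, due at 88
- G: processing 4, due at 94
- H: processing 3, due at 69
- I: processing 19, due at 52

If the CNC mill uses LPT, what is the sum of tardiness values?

LPT (decreasing processing time): A F I D C E B G H.
A: 0→25, due 75, tardiness 0
F: 25→45, due 88, tardiness 0
I: 45→64, due 52, tardiness 12
D: 64→81, due 76, tardiness 5
C: 81→93, due 62, tardiness 31
E: 93→104, due 48, tardiness 56
B: 104→109, due 79, tardiness 30
G: 109→113, due 94, tardiness 19
H: 113→116, due 69, tardiness 47
Sum = 0+0+12+5+31+56+30+19+47 = 200.

200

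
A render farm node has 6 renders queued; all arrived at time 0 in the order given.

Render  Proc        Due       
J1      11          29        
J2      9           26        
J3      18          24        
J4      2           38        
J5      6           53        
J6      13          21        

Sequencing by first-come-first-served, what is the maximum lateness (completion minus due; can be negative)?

38

FIFO (arrival order): J1 J2 J3 J4 J5 J6.
J1: 0→11, due 29, lateness -18
J2: 11→20, due 26, lateness -6
J3: 20→38, due 24, lateness 14
J4: 38→40, due 38, lateness 2
J5: 40→46, due 53, lateness -7
J6: 46→59, due 21, lateness 38
Maximum = 38.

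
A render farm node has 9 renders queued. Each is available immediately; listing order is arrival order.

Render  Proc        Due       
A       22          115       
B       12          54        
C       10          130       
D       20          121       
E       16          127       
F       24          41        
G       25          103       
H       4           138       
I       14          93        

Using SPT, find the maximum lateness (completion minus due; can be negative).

SPT (increasing processing time): H C B I E D A F G.
H: 0→4, due 138, lateness -134
C: 4→14, due 130, lateness -116
B: 14→26, due 54, lateness -28
I: 26→40, due 93, lateness -53
E: 40→56, due 127, lateness -71
D: 56→76, due 121, lateness -45
A: 76→98, due 115, lateness -17
F: 98→122, due 41, lateness 81
G: 122→147, due 103, lateness 44
Maximum = 81.

81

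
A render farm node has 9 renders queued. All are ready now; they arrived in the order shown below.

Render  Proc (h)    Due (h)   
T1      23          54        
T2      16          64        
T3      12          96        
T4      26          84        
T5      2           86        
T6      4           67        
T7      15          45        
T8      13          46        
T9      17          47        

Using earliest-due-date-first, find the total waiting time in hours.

EDD (increasing due date): T7 T8 T9 T1 T2 T6 T4 T5 T3.
T7: waits 0, runs 0→15
T8: waits 15, runs 15→28
T9: waits 28, runs 28→45
T1: waits 45, runs 45→68
T2: waits 68, runs 68→84
T6: waits 84, runs 84→88
T4: waits 88, runs 88→114
T5: waits 114, runs 114→116
T3: waits 116, runs 116→128
Sum = 0+15+28+45+68+84+88+114+116 = 558.

558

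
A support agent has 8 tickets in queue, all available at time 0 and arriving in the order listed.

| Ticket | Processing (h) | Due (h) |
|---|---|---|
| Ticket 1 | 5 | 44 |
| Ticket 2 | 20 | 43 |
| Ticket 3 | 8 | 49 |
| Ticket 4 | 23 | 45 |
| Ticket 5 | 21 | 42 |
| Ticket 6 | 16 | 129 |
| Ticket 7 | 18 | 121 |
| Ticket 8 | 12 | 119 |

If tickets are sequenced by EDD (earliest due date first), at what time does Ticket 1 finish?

EDD (increasing due date): Ticket 5 Ticket 2 Ticket 1 Ticket 4 Ticket 3 Ticket 8 Ticket 7 Ticket 6.
Ticket 5: 0→21
Ticket 2: 21→41
Ticket 1: 41→46

46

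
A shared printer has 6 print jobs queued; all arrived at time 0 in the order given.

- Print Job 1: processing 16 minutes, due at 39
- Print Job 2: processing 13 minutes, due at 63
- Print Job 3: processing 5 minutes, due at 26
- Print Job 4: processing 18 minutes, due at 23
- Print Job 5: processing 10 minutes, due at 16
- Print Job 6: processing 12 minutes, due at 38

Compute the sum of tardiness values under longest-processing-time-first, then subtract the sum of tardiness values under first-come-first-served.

LPT (decreasing processing time): Print Job 4 Print Job 1 Print Job 2 Print Job 6 Print Job 5 Print Job 3.
Print Job 4: 0→18, due 23, tardiness 0
Print Job 1: 18→34, due 39, tardiness 0
Print Job 2: 34→47, due 63, tardiness 0
Print Job 6: 47→59, due 38, tardiness 21
Print Job 5: 59→69, due 16, tardiness 53
Print Job 3: 69→74, due 26, tardiness 48
Sum = 0+0+0+21+53+48 = 122.
FIFO (arrival order): Print Job 1 Print Job 2 Print Job 3 Print Job 4 Print Job 5 Print Job 6.
Print Job 1: 0→16, due 39, tardiness 0
Print Job 2: 16→29, due 63, tardiness 0
Print Job 3: 29→34, due 26, tardiness 8
Print Job 4: 34→52, due 23, tardiness 29
Print Job 5: 52→62, due 16, tardiness 46
Print Job 6: 62→74, due 38, tardiness 36
Sum = 0+0+8+29+46+36 = 119.
Difference = 122 − 119 = 3.

3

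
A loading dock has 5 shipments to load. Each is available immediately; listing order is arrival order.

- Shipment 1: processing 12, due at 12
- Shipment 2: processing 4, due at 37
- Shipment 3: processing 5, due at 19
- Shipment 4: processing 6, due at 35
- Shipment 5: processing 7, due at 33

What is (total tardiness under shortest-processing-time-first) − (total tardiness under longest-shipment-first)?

11

SPT (increasing processing time): Shipment 2 Shipment 3 Shipment 4 Shipment 5 Shipment 1.
Shipment 2: 0→4, due 37, tardiness 0
Shipment 3: 4→9, due 19, tardiness 0
Shipment 4: 9→15, due 35, tardiness 0
Shipment 5: 15→22, due 33, tardiness 0
Shipment 1: 22→34, due 12, tardiness 22
Sum = 0+0+0+0+22 = 22.
LPT (decreasing processing time): Shipment 1 Shipment 5 Shipment 4 Shipment 3 Shipment 2.
Shipment 1: 0→12, due 12, tardiness 0
Shipment 5: 12→19, due 33, tardiness 0
Shipment 4: 19→25, due 35, tardiness 0
Shipment 3: 25→30, due 19, tardiness 11
Shipment 2: 30→34, due 37, tardiness 0
Sum = 0+0+0+11+0 = 11.
Difference = 22 − 11 = 11.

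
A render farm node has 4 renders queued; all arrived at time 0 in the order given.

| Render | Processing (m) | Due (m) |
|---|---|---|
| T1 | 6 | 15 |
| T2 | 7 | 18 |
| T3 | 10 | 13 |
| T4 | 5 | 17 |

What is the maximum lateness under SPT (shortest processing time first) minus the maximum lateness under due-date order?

SPT (increasing processing time): T4 T1 T2 T3.
T4: 0→5, due 17, lateness -12
T1: 5→11, due 15, lateness -4
T2: 11→18, due 18, lateness 0
T3: 18→28, due 13, lateness 15
Maximum = 15.
EDD (increasing due date): T3 T1 T4 T2.
T3: 0→10, due 13, lateness -3
T1: 10→16, due 15, lateness 1
T4: 16→21, due 17, lateness 4
T2: 21→28, due 18, lateness 10
Maximum = 10.
Difference = 15 − 10 = 5.

5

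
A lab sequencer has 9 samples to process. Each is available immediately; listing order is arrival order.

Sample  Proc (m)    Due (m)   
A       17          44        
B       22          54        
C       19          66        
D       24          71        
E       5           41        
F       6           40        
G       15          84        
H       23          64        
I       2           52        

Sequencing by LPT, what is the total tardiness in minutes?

391

LPT (decreasing processing time): D H B C A G F E I.
D: 0→24, due 71, tardiness 0
H: 24→47, due 64, tardiness 0
B: 47→69, due 54, tardiness 15
C: 69→88, due 66, tardiness 22
A: 88→105, due 44, tardiness 61
G: 105→120, due 84, tardiness 36
F: 120→126, due 40, tardiness 86
E: 126→131, due 41, tardiness 90
I: 131→133, due 52, tardiness 81
Sum = 0+0+15+22+61+36+86+90+81 = 391.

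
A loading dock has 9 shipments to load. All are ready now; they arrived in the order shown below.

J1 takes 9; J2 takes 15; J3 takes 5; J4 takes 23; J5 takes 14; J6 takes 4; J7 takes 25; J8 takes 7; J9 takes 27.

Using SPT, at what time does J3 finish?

SPT (increasing processing time): J6 J3 J8 J1 J5 J2 J4 J7 J9.
J6: 0→4
J3: 4→9

9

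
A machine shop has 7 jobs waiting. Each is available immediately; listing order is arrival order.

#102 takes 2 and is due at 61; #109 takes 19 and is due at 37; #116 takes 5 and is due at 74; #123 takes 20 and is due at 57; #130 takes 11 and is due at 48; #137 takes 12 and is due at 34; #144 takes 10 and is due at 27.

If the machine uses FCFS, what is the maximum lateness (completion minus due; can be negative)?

52

FIFO (arrival order): #102 #109 #116 #123 #130 #137 #144.
#102: 0→2, due 61, lateness -59
#109: 2→21, due 37, lateness -16
#116: 21→26, due 74, lateness -48
#123: 26→46, due 57, lateness -11
#130: 46→57, due 48, lateness 9
#137: 57→69, due 34, lateness 35
#144: 69→79, due 27, lateness 52
Maximum = 52.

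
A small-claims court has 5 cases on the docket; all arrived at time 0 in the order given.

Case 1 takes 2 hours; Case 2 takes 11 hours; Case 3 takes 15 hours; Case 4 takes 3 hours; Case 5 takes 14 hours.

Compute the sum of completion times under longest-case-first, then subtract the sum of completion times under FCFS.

LPT (decreasing processing time): Case 3 Case 5 Case 2 Case 4 Case 1.
Case 3: 0→15
Case 5: 15→29
Case 2: 29→40
Case 4: 40→43
Case 1: 43→45
Sum = 15+29+40+43+45 = 172.
FIFO (arrival order): Case 1 Case 2 Case 3 Case 4 Case 5.
Case 1: 0→2
Case 2: 2→13
Case 3: 13→28
Case 4: 28→31
Case 5: 31→45
Sum = 2+13+28+31+45 = 119.
Difference = 172 − 119 = 53.

53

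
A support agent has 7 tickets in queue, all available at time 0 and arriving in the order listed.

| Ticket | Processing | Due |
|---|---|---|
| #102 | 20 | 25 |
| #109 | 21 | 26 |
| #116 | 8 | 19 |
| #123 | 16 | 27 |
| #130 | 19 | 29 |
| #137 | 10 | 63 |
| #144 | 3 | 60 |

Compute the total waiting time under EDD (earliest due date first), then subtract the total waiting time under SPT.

117

EDD (increasing due date): #116 #102 #109 #123 #130 #144 #137.
#116: waits 0, runs 0→8
#102: waits 8, runs 8→28
#109: waits 28, runs 28→49
#123: waits 49, runs 49→65
#130: waits 65, runs 65→84
#144: waits 84, runs 84→87
#137: waits 87, runs 87→97
Sum = 0+8+28+49+65+84+87 = 321.
SPT (increasing processing time): #144 #116 #137 #123 #130 #102 #109.
#144: waits 0, runs 0→3
#116: waits 3, runs 3→11
#137: waits 11, runs 11→21
#123: waits 21, runs 21→37
#130: waits 37, runs 37→56
#102: waits 56, runs 56→76
#109: waits 76, runs 76→97
Sum = 0+3+11+21+37+56+76 = 204.
Difference = 321 − 204 = 117.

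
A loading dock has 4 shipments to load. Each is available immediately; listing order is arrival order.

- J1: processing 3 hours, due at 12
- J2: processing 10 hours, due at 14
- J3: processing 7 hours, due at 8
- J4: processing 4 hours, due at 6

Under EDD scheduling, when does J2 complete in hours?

EDD (increasing due date): J4 J3 J1 J2.
J4: 0→4
J3: 4→11
J1: 11→14
J2: 14→24

24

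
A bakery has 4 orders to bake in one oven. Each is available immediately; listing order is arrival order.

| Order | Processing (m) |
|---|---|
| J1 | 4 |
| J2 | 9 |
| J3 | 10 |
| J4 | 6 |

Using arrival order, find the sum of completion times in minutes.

FIFO (arrival order): J1 J2 J3 J4.
J1: 0→4
J2: 4→13
J3: 13→23
J4: 23→29
Sum = 4+13+23+29 = 69.

69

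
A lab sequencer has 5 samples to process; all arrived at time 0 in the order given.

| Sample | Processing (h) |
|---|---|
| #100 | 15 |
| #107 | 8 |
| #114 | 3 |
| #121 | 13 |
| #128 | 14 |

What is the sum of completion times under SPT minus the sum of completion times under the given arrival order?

-27

SPT (increasing processing time): #114 #107 #121 #128 #100.
#114: 0→3
#107: 3→11
#121: 11→24
#128: 24→38
#100: 38→53
Sum = 3+11+24+38+53 = 129.
FIFO (arrival order): #100 #107 #114 #121 #128.
#100: 0→15
#107: 15→23
#114: 23→26
#121: 26→39
#128: 39→53
Sum = 15+23+26+39+53 = 156.
Difference = 129 − 156 = -27.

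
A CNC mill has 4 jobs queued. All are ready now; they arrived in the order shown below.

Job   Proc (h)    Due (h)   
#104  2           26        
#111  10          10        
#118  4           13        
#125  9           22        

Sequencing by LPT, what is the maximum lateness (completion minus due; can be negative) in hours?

LPT (decreasing processing time): #111 #125 #118 #104.
#111: 0→10, due 10, lateness 0
#125: 10→19, due 22, lateness -3
#118: 19→23, due 13, lateness 10
#104: 23→25, due 26, lateness -1
Maximum = 10.

10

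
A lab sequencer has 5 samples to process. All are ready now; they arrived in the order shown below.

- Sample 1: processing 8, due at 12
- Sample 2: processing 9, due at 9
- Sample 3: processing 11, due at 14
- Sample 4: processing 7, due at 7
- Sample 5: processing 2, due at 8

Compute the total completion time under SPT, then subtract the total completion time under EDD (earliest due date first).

SPT (increasing processing time): Sample 5 Sample 4 Sample 1 Sample 2 Sample 3.
Sample 5: 0→2
Sample 4: 2→9
Sample 1: 9→17
Sample 2: 17→26
Sample 3: 26→37
Sum = 2+9+17+26+37 = 91.
EDD (increasing due date): Sample 4 Sample 5 Sample 2 Sample 1 Sample 3.
Sample 4: 0→7
Sample 5: 7→9
Sample 2: 9→18
Sample 1: 18→26
Sample 3: 26→37
Sum = 7+9+18+26+37 = 97.
Difference = 91 − 97 = -6.

-6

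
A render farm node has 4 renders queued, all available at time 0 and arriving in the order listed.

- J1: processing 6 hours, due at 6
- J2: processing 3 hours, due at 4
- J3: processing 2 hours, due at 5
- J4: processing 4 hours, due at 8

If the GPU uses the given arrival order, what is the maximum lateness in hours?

7

FIFO (arrival order): J1 J2 J3 J4.
J1: 0→6, due 6, lateness 0
J2: 6→9, due 4, lateness 5
J3: 9→11, due 5, lateness 6
J4: 11→15, due 8, lateness 7
Maximum = 7.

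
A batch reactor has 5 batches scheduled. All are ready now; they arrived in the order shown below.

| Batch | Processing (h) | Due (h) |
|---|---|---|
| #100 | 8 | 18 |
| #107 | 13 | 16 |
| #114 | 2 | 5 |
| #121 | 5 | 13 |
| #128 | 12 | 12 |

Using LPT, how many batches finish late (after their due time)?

4

LPT (decreasing processing time): #107 #128 #100 #121 #114.
#107: 0→13, due 16, tardiness 0
#128: 13→25, due 12, tardiness 13
#100: 25→33, due 18, tardiness 15
#121: 33→38, due 13, tardiness 25
#114: 38→40, due 5, tardiness 35
Late batches: 4.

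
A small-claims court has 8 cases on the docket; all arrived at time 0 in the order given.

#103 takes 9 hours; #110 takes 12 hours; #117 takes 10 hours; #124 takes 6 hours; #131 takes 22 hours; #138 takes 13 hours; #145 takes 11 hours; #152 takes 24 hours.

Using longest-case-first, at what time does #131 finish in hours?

LPT (decreasing processing time): #152 #131 #138 #110 #145 #117 #103 #124.
#152: 0→24
#131: 24→46

46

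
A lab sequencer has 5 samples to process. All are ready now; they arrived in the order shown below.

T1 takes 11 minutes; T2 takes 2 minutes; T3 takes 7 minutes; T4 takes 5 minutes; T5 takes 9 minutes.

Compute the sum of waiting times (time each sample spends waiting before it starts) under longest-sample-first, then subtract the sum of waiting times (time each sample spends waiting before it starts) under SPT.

44

LPT (decreasing processing time): T1 T5 T3 T4 T2.
T1: waits 0, runs 0→11
T5: waits 11, runs 11→20
T3: waits 20, runs 20→27
T4: waits 27, runs 27→32
T2: waits 32, runs 32→34
Sum = 0+11+20+27+32 = 90.
SPT (increasing processing time): T2 T4 T3 T5 T1.
T2: waits 0, runs 0→2
T4: waits 2, runs 2→7
T3: waits 7, runs 7→14
T5: waits 14, runs 14→23
T1: waits 23, runs 23→34
Sum = 0+2+7+14+23 = 46.
Difference = 90 − 46 = 44.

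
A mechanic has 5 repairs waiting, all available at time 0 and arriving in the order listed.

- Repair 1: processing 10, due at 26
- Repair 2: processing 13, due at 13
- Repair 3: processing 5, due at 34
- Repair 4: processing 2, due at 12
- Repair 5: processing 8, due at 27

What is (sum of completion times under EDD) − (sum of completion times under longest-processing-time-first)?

EDD (increasing due date): Repair 4 Repair 2 Repair 1 Repair 5 Repair 3.
Repair 4: 0→2
Repair 2: 2→15
Repair 1: 15→25
Repair 5: 25→33
Repair 3: 33→38
Sum = 2+15+25+33+38 = 113.
LPT (decreasing processing time): Repair 2 Repair 1 Repair 5 Repair 3 Repair 4.
Repair 2: 0→13
Repair 1: 13→23
Repair 5: 23→31
Repair 3: 31→36
Repair 4: 36→38
Sum = 13+23+31+36+38 = 141.
Difference = 113 − 141 = -28.

-28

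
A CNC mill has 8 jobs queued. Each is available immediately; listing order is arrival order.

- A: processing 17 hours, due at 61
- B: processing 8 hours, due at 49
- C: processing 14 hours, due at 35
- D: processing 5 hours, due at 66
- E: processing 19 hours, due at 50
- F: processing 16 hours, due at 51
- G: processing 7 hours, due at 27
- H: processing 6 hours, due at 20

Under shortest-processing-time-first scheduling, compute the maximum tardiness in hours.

SPT (increasing processing time): D H G B C F A E.
D: 0→5, due 66, tardiness 0
H: 5→11, due 20, tardiness 0
G: 11→18, due 27, tardiness 0
B: 18→26, due 49, tardiness 0
C: 26→40, due 35, tardiness 5
F: 40→56, due 51, tardiness 5
A: 56→73, due 61, tardiness 12
E: 73→92, due 50, tardiness 42
Maximum = 42.

42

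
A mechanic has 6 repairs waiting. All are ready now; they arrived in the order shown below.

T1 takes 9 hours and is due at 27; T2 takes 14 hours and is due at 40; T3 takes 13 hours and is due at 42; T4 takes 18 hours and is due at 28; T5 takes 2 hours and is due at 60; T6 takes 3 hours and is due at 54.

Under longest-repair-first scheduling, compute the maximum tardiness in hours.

27

LPT (decreasing processing time): T4 T2 T3 T1 T6 T5.
T4: 0→18, due 28, tardiness 0
T2: 18→32, due 40, tardiness 0
T3: 32→45, due 42, tardiness 3
T1: 45→54, due 27, tardiness 27
T6: 54→57, due 54, tardiness 3
T5: 57→59, due 60, tardiness 0
Maximum = 27.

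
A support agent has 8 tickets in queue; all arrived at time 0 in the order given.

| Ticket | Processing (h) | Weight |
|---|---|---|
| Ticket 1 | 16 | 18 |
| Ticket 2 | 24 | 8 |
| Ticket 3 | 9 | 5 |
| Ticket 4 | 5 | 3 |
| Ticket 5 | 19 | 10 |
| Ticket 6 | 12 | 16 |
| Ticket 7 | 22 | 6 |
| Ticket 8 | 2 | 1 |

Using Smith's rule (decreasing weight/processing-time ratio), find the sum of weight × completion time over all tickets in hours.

3028

WSPT (decreasing weight/processing-time ratio): Ticket 6 Ticket 1 Ticket 4 Ticket 3 Ticket 5 Ticket 8 Ticket 2 Ticket 7.
Ticket 6: finishes 12, weight 16, w·C = 192
Ticket 1: finishes 28, weight 18, w·C = 504
Ticket 4: finishes 33, weight 3, w·C = 99
Ticket 3: finishes 42, weight 5, w·C = 210
Ticket 5: finishes 61, weight 10, w·C = 610
Ticket 8: finishes 63, weight 1, w·C = 63
Ticket 2: finishes 87, weight 8, w·C = 696
Ticket 7: finishes 109, weight 6, w·C = 654
Sum = 192+504+99+210+610+63+696+654 = 3028.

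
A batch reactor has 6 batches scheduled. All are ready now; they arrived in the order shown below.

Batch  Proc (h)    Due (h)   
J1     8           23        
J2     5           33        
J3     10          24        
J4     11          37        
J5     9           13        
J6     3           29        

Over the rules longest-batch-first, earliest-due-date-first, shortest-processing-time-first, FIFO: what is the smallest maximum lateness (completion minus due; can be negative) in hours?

LPT (decreasing processing time): J4 J3 J5 J1 J2 J6.
J4: 0→11, due 37, lateness -26
J3: 11→21, due 24, lateness -3
J5: 21→30, due 13, lateness 17
J1: 30→38, due 23, lateness 15
J2: 38→43, due 33, lateness 10
J6: 43→46, due 29, lateness 17
Maximum = 17.
EDD (increasing due date): J5 J1 J3 J6 J2 J4.
J5: 0→9, due 13, lateness -4
J1: 9→17, due 23, lateness -6
J3: 17→27, due 24, lateness 3
J6: 27→30, due 29, lateness 1
J2: 30→35, due 33, lateness 2
J4: 35→46, due 37, lateness 9
Maximum = 9.
SPT (increasing processing time): J6 J2 J1 J5 J3 J4.
J6: 0→3, due 29, lateness -26
J2: 3→8, due 33, lateness -25
J1: 8→16, due 23, lateness -7
J5: 16→25, due 13, lateness 12
J3: 25→35, due 24, lateness 11
J4: 35→46, due 37, lateness 9
Maximum = 12.
FIFO (arrival order): J1 J2 J3 J4 J5 J6.
J1: 0→8, due 23, lateness -15
J2: 8→13, due 33, lateness -20
J3: 13→23, due 24, lateness -1
J4: 23→34, due 37, lateness -3
J5: 34→43, due 13, lateness 30
J6: 43→46, due 29, lateness 17
Maximum = 30.
LPT 17, EDD 9, SPT 12, FIFO 30 → minimum 9.

9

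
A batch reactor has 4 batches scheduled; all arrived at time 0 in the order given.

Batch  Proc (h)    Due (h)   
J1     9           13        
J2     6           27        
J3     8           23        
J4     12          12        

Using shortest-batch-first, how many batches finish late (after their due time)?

SPT (increasing processing time): J2 J3 J1 J4.
J2: 0→6, due 27, tardiness 0
J3: 6→14, due 23, tardiness 0
J1: 14→23, due 13, tardiness 10
J4: 23→35, due 12, tardiness 23
Late batches: 2.

2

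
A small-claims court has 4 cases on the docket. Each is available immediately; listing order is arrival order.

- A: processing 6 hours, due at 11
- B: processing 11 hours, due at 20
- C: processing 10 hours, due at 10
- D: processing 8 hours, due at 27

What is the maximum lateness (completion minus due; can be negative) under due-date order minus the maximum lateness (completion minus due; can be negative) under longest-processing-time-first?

EDD (increasing due date): C A B D.
C: 0→10, due 10, lateness 0
A: 10→16, due 11, lateness 5
B: 16→27, due 20, lateness 7
D: 27→35, due 27, lateness 8
Maximum = 8.
LPT (decreasing processing time): B C D A.
B: 0→11, due 20, lateness -9
C: 11→21, due 10, lateness 11
D: 21→29, due 27, lateness 2
A: 29→35, due 11, lateness 24
Maximum = 24.
Difference = 8 − 24 = -16.

-16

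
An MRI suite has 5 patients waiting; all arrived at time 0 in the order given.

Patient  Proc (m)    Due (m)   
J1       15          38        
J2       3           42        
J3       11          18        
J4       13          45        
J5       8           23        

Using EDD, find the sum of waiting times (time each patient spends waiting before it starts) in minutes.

101

EDD (increasing due date): J3 J5 J1 J2 J4.
J3: waits 0, runs 0→11
J5: waits 11, runs 11→19
J1: waits 19, runs 19→34
J2: waits 34, runs 34→37
J4: waits 37, runs 37→50
Sum = 0+11+19+34+37 = 101.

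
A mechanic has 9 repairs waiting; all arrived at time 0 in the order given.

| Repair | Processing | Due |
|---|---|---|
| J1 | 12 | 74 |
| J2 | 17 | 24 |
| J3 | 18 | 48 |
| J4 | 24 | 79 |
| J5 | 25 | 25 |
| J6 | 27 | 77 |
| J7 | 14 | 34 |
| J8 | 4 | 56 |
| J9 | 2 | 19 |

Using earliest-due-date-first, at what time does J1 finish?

EDD (increasing due date): J9 J2 J5 J7 J3 J8 J1 J6 J4.
J9: 0→2
J2: 2→19
J5: 19→44
J7: 44→58
J3: 58→76
J8: 76→80
J1: 80→92

92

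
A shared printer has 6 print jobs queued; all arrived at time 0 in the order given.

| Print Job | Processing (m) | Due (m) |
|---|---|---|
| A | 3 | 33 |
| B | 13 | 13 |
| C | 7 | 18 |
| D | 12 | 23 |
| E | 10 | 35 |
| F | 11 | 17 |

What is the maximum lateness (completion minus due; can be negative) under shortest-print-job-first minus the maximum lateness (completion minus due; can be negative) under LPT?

SPT (increasing processing time): A C E F D B.
A: 0→3, due 33, lateness -30
C: 3→10, due 18, lateness -8
E: 10→20, due 35, lateness -15
F: 20→31, due 17, lateness 14
D: 31→43, due 23, lateness 20
B: 43→56, due 13, lateness 43
Maximum = 43.
LPT (decreasing processing time): B D F E C A.
B: 0→13, due 13, lateness 0
D: 13→25, due 23, lateness 2
F: 25→36, due 17, lateness 19
E: 36→46, due 35, lateness 11
C: 46→53, due 18, lateness 35
A: 53→56, due 33, lateness 23
Maximum = 35.
Difference = 43 − 35 = 8.

8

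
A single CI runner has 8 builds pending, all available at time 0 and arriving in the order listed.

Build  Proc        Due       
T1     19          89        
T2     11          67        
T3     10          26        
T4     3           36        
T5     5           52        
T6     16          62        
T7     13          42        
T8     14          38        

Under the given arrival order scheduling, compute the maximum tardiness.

53

FIFO (arrival order): T1 T2 T3 T4 T5 T6 T7 T8.
T1: 0→19, due 89, tardiness 0
T2: 19→30, due 67, tardiness 0
T3: 30→40, due 26, tardiness 14
T4: 40→43, due 36, tardiness 7
T5: 43→48, due 52, tardiness 0
T6: 48→64, due 62, tardiness 2
T7: 64→77, due 42, tardiness 35
T8: 77→91, due 38, tardiness 53
Maximum = 53.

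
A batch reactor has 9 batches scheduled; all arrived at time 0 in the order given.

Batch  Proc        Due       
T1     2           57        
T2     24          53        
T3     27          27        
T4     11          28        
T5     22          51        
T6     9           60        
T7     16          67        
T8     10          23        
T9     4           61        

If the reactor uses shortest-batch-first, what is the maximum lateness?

98

SPT (increasing processing time): T1 T9 T6 T8 T4 T7 T5 T2 T3.
T1: 0→2, due 57, lateness -55
T9: 2→6, due 61, lateness -55
T6: 6→15, due 60, lateness -45
T8: 15→25, due 23, lateness 2
T4: 25→36, due 28, lateness 8
T7: 36→52, due 67, lateness -15
T5: 52→74, due 51, lateness 23
T2: 74→98, due 53, lateness 45
T3: 98→125, due 27, lateness 98
Maximum = 98.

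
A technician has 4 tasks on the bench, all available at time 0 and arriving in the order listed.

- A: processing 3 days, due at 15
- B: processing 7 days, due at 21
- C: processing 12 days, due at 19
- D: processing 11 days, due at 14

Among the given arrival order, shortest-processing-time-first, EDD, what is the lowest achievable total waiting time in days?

34

FIFO (arrival order): A B C D.
A: waits 0, runs 0→3
B: waits 3, runs 3→10
C: waits 10, runs 10→22
D: waits 22, runs 22→33
Sum = 0+3+10+22 = 35.
SPT (increasing processing time): A B D C.
A: waits 0, runs 0→3
B: waits 3, runs 3→10
D: waits 10, runs 10→21
C: waits 21, runs 21→33
Sum = 0+3+10+21 = 34.
EDD (increasing due date): D A C B.
D: waits 0, runs 0→11
A: waits 11, runs 11→14
C: waits 14, runs 14→26
B: waits 26, runs 26→33
Sum = 0+11+14+26 = 51.
FIFO 35, SPT 34, EDD 51 → minimum 34.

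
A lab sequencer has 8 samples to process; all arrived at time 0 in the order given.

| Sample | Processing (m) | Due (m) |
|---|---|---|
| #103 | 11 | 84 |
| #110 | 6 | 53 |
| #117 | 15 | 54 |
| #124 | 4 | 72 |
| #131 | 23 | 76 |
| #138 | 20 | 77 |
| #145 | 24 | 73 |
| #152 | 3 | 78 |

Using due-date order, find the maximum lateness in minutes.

EDD (increasing due date): #110 #117 #124 #145 #131 #138 #152 #103.
#110: 0→6, due 53, lateness -47
#117: 6→21, due 54, lateness -33
#124: 21→25, due 72, lateness -47
#145: 25→49, due 73, lateness -24
#131: 49→72, due 76, lateness -4
#138: 72→92, due 77, lateness 15
#152: 92→95, due 78, lateness 17
#103: 95→106, due 84, lateness 22
Maximum = 22.

22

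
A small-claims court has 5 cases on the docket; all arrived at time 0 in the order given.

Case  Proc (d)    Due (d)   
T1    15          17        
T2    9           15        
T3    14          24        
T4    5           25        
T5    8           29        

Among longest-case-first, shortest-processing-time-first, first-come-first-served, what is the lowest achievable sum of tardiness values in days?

53

LPT (decreasing processing time): T1 T3 T2 T5 T4.
T1: 0→15, due 17, tardiness 0
T3: 15→29, due 24, tardiness 5
T2: 29→38, due 15, tardiness 23
T5: 38→46, due 29, tardiness 17
T4: 46→51, due 25, tardiness 26
Sum = 0+5+23+17+26 = 71.
SPT (increasing processing time): T4 T5 T2 T3 T1.
T4: 0→5, due 25, tardiness 0
T5: 5→13, due 29, tardiness 0
T2: 13→22, due 15, tardiness 7
T3: 22→36, due 24, tardiness 12
T1: 36→51, due 17, tardiness 34
Sum = 0+0+7+12+34 = 53.
FIFO (arrival order): T1 T2 T3 T4 T5.
T1: 0→15, due 17, tardiness 0
T2: 15→24, due 15, tardiness 9
T3: 24→38, due 24, tardiness 14
T4: 38→43, due 25, tardiness 18
T5: 43→51, due 29, tardiness 22
Sum = 0+9+14+18+22 = 63.
LPT 71, SPT 53, FIFO 63 → minimum 53.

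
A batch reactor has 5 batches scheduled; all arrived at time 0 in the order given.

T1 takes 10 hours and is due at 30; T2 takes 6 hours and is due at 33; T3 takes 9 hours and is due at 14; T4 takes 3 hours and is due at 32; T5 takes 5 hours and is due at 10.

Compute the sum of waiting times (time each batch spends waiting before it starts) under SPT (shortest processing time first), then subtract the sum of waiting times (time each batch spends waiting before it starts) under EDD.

-22

SPT (increasing processing time): T4 T5 T2 T3 T1.
T4: waits 0, runs 0→3
T5: waits 3, runs 3→8
T2: waits 8, runs 8→14
T3: waits 14, runs 14→23
T1: waits 23, runs 23→33
Sum = 0+3+8+14+23 = 48.
EDD (increasing due date): T5 T3 T1 T4 T2.
T5: waits 0, runs 0→5
T3: waits 5, runs 5→14
T1: waits 14, runs 14→24
T4: waits 24, runs 24→27
T2: waits 27, runs 27→33
Sum = 0+5+14+24+27 = 70.
Difference = 48 − 70 = -22.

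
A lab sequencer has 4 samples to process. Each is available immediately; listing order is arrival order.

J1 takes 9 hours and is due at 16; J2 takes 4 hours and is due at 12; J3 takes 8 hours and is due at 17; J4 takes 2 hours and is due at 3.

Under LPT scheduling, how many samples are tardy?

LPT (decreasing processing time): J1 J3 J2 J4.
J1: 0→9, due 16, tardiness 0
J3: 9→17, due 17, tardiness 0
J2: 17→21, due 12, tardiness 9
J4: 21→23, due 3, tardiness 20
Late samples: 2.

2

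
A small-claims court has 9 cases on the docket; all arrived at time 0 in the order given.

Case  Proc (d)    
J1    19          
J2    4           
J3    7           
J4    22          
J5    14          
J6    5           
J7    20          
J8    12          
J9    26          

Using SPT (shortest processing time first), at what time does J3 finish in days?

SPT (increasing processing time): J2 J6 J3 J8 J5 J1 J7 J4 J9.
J2: 0→4
J6: 4→9
J3: 9→16

16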